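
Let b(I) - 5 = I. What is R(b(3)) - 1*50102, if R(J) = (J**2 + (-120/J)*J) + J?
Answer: -50150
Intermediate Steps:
b(I) = 5 + I
R(J) = -120 + J + J**2 (R(J) = (J**2 - 120) + J = (-120 + J**2) + J = -120 + J + J**2)
R(b(3)) - 1*50102 = (-120 + (5 + 3) + (5 + 3)**2) - 1*50102 = (-120 + 8 + 8**2) - 50102 = (-120 + 8 + 64) - 50102 = -48 - 50102 = -50150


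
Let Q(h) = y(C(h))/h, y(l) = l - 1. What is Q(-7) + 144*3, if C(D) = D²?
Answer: 2976/7 ≈ 425.14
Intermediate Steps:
y(l) = -1 + l
Q(h) = (-1 + h²)/h
Q(-7) + 144*3 = (-7 - 1/(-7)) + 144*3 = (-7 - 1*(-⅐)) + 432 = (-7 + ⅐) + 432 = -48/7 + 432 = 2976/7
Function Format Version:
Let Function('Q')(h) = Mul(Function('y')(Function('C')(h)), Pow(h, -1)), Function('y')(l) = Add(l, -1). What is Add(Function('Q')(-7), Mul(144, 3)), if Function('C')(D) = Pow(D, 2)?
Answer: Rational(2976, 7) ≈ 425.14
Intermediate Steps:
Function('y')(l) = Add(-1, l)
Function('Q')(h) = Mul(Pow(h, -1), Add(-1, Pow(h, 2))) (Function('Q')(h) = Mul(Add(-1, Pow(h, 2)), Pow(h, -1)) = Mul(Pow(h, -1), Add(-1, Pow(h, 2))))
Add(Function('Q')(-7), Mul(144, 3)) = Add(Add(-7, Mul(-1, Pow(-7, -1))), Mul(144, 3)) = Add(Add(-7, Mul(-1, Rational(-1, 7))), 432) = Add(Add(-7, Rational(1, 7)), 432) = Add(Rational(-48, 7), 432) = Rational(2976, 7)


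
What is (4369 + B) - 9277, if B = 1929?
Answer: -2979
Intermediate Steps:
(4369 + B) - 9277 = (4369 + 1929) - 9277 = 6298 - 9277 = -2979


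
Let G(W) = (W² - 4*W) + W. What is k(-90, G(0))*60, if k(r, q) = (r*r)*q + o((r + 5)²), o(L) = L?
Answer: 433500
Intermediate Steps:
G(W) = W² - 3*W
k(r, q) = (5 + r)² + q*r² (k(r, q) = (r*r)*q + (r + 5)² = r²*q + (5 + r)² = q*r² + (5 + r)² = (5 + r)² + q*r²)
k(-90, G(0))*60 = ((5 - 90)² + (0*(-3 + 0))*(-90)²)*60 = ((-85)² + (0*(-3))*8100)*60 = (7225 + 0*8100)*60 = (7225 + 0)*60 = 7225*60 = 433500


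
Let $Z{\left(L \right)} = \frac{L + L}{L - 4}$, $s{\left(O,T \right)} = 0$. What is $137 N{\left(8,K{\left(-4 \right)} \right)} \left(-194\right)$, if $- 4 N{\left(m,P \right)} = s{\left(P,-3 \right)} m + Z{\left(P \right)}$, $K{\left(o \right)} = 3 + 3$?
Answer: $39867$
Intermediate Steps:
$K{\left(o \right)} = 6$
$Z{\left(L \right)} = \frac{2 L}{-4 + L}$
$N{\left(m,P \right)} = - \frac{P}{2 \left(-4 + P\right)}$ ($N{\left(m,P \right)} = - \frac{0 m + \frac{2 P}{-4 + P}}{4} = - \frac{0 + \frac{2 P}{-4 + P}}{4} = - \frac{2 P \frac{1}{-4 + P}}{4} = - \frac{P}{2 \left(-4 + P\right)}$)
$137 N{\left(8,K{\left(-4 \right)} \right)} \left(-194\right) = 137 \left(\left(-1\right) 6 \frac{1}{-8 + 2 \cdot 6}\right) \left(-194\right) = 137 \left(\left(-1\right) 6 \frac{1}{-8 + 12}\right) \left(-194\right) = 137 \left(\left(-1\right) 6 \cdot \frac{1}{4}\right) \left(-194\right) = 137 \left(- \frac{3}{2}\right) \left(-194\right) = \left(- \frac{411}{2}\right) \left(-194\right) = 39867$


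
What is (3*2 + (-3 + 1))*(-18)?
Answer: -72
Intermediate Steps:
(3*2 + (-3 + 1))*(-18) = (6 - 2)*(-18) = 4*(-18) = -72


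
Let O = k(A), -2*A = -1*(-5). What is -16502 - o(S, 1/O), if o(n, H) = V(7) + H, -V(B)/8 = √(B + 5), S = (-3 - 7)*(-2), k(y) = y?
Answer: -82508/5 + 16*√3 ≈ -16474.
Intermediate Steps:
A = -5/2 (A = -(-1)*(-5)/2 = -½*5 = -5/2 ≈ -2.5000)
S = 20 (S = -10*(-2) = 20)
O = -5/2 ≈ -2.5000
V(B) = -8*√(5 + B) (V(B) = -8*√(B + 5) = -8*√(5 + B))
o(n, H) = H - 16*√3 (o(n, H) = -8*√(5 + 7) + H = -16*√3 + H = H - 16*√3)
-16502 - o(S, 1/O) = -16502 - (1/(-5/2) - 16*√3) = -16502 - (-⅖ - 16*√3) = -16502 + (⅖ + 16*√3) = -82508/5 + 16*√3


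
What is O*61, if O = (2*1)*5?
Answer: 610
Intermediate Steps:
O = 10 (O = 2*5 = 10)
O*61 = 10*61 = 610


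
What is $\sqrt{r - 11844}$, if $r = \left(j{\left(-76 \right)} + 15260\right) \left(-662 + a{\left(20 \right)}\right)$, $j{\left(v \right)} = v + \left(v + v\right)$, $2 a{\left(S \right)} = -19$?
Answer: $2 i \sqrt{2526458} \approx 3179.0 i$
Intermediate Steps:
$a{\left(S \right)} = - \frac{19}{2}$ ($a{\left(S \right)} = \frac{1}{2} \left(-19\right) = - \frac{19}{2}$)
$j{\left(v \right)} = 3 v$ ($j{\left(v \right)} = v + 2 v = 3 v$)
$r = -10093988$ ($r = \left(3 \left(-76\right) + 15260\right) \left(-662 - \frac{19}{2}\right) = \left(-228 + 15260\right) \left(- \frac{1343}{2}\right) = 15032 \left(- \frac{1343}{2}\right) = -10093988$)
$\sqrt{r - 11844} = \sqrt{-10093988 - 11844} = \sqrt{-10105832} = 2 i \sqrt{2526458}$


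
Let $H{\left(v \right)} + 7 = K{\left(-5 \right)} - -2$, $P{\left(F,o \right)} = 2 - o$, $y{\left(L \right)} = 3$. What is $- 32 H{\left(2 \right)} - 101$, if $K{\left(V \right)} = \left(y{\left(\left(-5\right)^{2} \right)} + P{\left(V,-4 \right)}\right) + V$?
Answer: $-69$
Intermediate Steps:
$K{\left(V \right)} = 9 + V$ ($K{\left(V \right)} = \left(3 + \left(2 - -4\right)\right) + V = \left(3 + \left(2 + 4\right)\right) + V = \left(3 + 6\right) + V = 9 + V$)
$H{\left(v \right)} = -1$ ($H{\left(v \right)} = -7 + \left(\left(9 - 5\right) - -2\right) = -7 + \left(4 + 2\right) = -7 + 6 = -1$)
$- 32 H{\left(2 \right)} - 101 = \left(-32\right) \left(-1\right) - 101 = 32 - 101 = -69$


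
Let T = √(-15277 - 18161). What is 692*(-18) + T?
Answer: -12456 + I*√33438 ≈ -12456.0 + 182.86*I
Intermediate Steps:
T = I*√33438 (T = √(-33438) = I*√33438 ≈ 182.86*I)
692*(-18) + T = 692*(-18) + I*√33438 = -12456 + I*√33438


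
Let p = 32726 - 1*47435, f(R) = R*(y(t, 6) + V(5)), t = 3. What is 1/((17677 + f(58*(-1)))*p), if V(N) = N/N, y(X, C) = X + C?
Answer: -1/251479773 ≈ -3.9765e-9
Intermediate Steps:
y(X, C) = C + X
V(N) = 1
f(R) = 10*R (f(R) = R*((6 + 3) + 1) = R*(9 + 1) = R*10 = 10*R)
p = -14709 (p = 32726 - 47435 = -14709)
1/((17677 + f(58*(-1)))*p) = 1/((17677 + 10*(58*(-1)))*(-14709)) = -1/14709/(17677 + 10*(-58)) = -1/14709/(17677 - 580) = -1/14709/17097 = (1/17097)*(-1/14709) = -1/251479773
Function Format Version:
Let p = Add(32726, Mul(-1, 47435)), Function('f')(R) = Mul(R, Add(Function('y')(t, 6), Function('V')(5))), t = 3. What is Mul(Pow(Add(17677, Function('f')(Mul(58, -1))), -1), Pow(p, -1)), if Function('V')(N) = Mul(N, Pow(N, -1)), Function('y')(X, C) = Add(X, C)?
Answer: Rational(-1, 251479773) ≈ -3.9765e-9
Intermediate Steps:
Function('y')(X, C) = Add(C, X)
Function('V')(N) = 1
Function('f')(R) = Mul(10, R) (Function('f')(R) = Mul(R, Add(Add(6, 3), 1)) = Mul(R, Add(9, 1)) = Mul(R, 10) = Mul(10, R))
p = -14709 (p = Add(32726, -47435) = -14709)
Mul(Pow(Add(17677, Function('f')(Mul(58, -1))), -1), Pow(p, -1)) = Mul(Pow(Add(17677, Mul(10, Mul(58, -1))), -1), Pow(-14709, -1)) = Mul(Pow(Add(17677, Mul(10, -58)), -1), Rational(-1, 14709)) = Mul(Pow(Add(17677, -580), -1), Rational(-1, 14709)) = Mul(Pow(17097, -1), Rational(-1, 14709)) = Mul(Rational(1, 17097), Rational(-1, 14709)) = Rational(-1, 251479773)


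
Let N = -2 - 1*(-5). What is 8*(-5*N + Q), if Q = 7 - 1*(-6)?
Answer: -16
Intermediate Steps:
Q = 13 (Q = 7 + 6 = 13)
N = 3 (N = -2 + 5 = 3)
8*(-5*N + Q) = 8*(-5*3 + 13) = 8*(-15 + 13) = 8*(-2) = -16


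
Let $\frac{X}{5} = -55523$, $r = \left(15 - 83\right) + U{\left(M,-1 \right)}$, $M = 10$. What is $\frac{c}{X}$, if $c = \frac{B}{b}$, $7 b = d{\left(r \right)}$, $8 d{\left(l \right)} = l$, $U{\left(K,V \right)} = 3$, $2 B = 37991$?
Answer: $\frac{1063748}{18044975} \approx 0.05895$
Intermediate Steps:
$B = \frac{37991}{2}$ ($B = \frac{1}{2} \cdot 37991 = \frac{37991}{2} \approx 18996.0$)
$r = -65$ ($r = \left(15 - 83\right) + 3 = -68 + 3 = -65$)
$d{\left(l \right)} = \frac{l}{8}$
$b = - \frac{65}{56}$ ($b = \frac{\frac{1}{8} \left(-65\right)}{7} = \frac{1}{7} \left(- \frac{65}{8}\right) = - \frac{65}{56} \approx -1.1607$)
$c = - \frac{1063748}{65}$ ($c = \frac{37991}{2 \left(- \frac{65}{56}\right)} = \frac{37991}{2} \left(- \frac{56}{65}\right) = - \frac{1063748}{65} \approx -16365.0$)
$X = -277615$ ($X = 5 \left(-55523\right) = -277615$)
$\frac{c}{X} = - \frac{1063748}{65 \left(-277615\right)} = \left(- \frac{1063748}{65}\right) \left(- \frac{1}{277615}\right) = \frac{1063748}{18044975}$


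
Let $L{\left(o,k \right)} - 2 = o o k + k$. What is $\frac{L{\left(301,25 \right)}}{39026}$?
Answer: $\frac{1132526}{19513} \approx 58.04$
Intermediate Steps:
$L{\left(o,k \right)} = 2 + k + k o^{2}$ ($L{\left(o,k \right)} = 2 + \left(o o k + k\right) = 2 + \left(o^{2} k + k\right) = 2 + \left(k o^{2} + k\right) = 2 + \left(k + k o^{2}\right) = 2 + k + k o^{2}$)
$\frac{L{\left(301,25 \right)}}{39026} = \frac{2 + 25 + 25 \cdot 301^{2}}{39026} = \left(2 + 25 + 25 \cdot 90601\right) \frac{1}{39026} = \left(2 + 25 + 2265025\right) \frac{1}{39026} = 2265052 \cdot \frac{1}{39026} = \frac{1132526}{19513}$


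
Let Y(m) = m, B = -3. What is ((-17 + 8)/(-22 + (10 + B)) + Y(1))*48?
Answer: 384/5 ≈ 76.800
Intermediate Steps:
((-17 + 8)/(-22 + (10 + B)) + Y(1))*48 = ((-17 + 8)/(-22 + (10 - 3)) + 1)*48 = (-9/(-22 + 7) + 1)*48 = (-9/(-15) + 1)*48 = (-9*(-1/15) + 1)*48 = (⅗ + 1)*48 = (8/5)*48 = 384/5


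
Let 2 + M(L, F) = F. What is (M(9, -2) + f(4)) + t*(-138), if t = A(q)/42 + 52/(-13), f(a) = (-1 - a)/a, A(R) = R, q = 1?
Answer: 15217/28 ≈ 543.46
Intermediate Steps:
M(L, F) = -2 + F
f(a) = (-1 - a)/a
t = -167/42 (t = 1/42 + 52/(-13) = 1*(1/42) + 52*(-1/13) = 1/42 - 4 = -167/42 ≈ -3.9762)
(M(9, -2) + f(4)) + t*(-138) = ((-2 - 2) + (-1 - 1*4)/4) - 167/42*(-138) = (-4 + (-1 - 4)/4) + 3841/7 = (-4 + (¼)*(-5)) + 3841/7 = (-4 - 5/4) + 3841/7 = -21/4 + 3841/7 = 15217/28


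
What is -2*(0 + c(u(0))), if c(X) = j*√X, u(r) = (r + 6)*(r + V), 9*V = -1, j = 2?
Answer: -4*I*√6/3 ≈ -3.266*I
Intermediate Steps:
V = -⅑ (V = (⅑)*(-1) = -⅑ ≈ -0.11111)
u(r) = (6 + r)*(-⅑ + r) (u(r) = (r + 6)*(r - ⅑) = (6 + r)*(-⅑ + r))
c(X) = 2*√X
-2*(0 + c(u(0))) = -2*(0 + 2*√(-⅔ + 0² + (53/9)*0)) = -2*(0 + 2*√(-⅔ + 0 + 0)) = -2*(0 + 2*√(-⅔)) = -2*(0 + 2*(I*√6/3)) = -2*(0 + 2*I*√6/3) = -4*I*√6/3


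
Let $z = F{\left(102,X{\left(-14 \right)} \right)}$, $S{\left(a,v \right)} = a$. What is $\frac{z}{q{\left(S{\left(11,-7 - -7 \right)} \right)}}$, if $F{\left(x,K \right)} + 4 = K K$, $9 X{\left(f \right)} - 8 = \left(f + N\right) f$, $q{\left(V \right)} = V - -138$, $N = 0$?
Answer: $\frac{4588}{1341} \approx 3.4213$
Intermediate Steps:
$q{\left(V \right)} = 138 + V$ ($q{\left(V \right)} = V + 138 = 138 + V$)
$X{\left(f \right)} = \frac{8}{9} + \frac{f^{2}}{9}$ ($X{\left(f \right)} = \frac{8}{9} + \frac{\left(f + 0\right) f}{9} = \frac{8}{9} + \frac{f f}{9} = \frac{8}{9} + \frac{f^{2}}{9}$)
$F{\left(x,K \right)} = -4 + K^{2}$ ($F{\left(x,K \right)} = -4 + K K = -4 + K^{2}$)
$z = \frac{4588}{9}$ ($z = -4 + \left(\frac{8}{9} + \frac{\left(-14\right)^{2}}{9}\right)^{2} = -4 + \left(\frac{8}{9} + \frac{1}{9} \cdot 196\right)^{2} = -4 + \left(\frac{8}{9} + \frac{196}{9}\right)^{2} = -4 + \left(\frac{68}{3}\right)^{2} = -4 + \frac{4624}{9} = \frac{4588}{9} \approx 509.78$)
$\frac{z}{q{\left(S{\left(11,-7 - -7 \right)} \right)}} = \frac{4588}{9 \left(138 + 11\right)} = \frac{4588}{9 \cdot 149} = \frac{4588}{9} \cdot \frac{1}{149} = \frac{4588}{1341}$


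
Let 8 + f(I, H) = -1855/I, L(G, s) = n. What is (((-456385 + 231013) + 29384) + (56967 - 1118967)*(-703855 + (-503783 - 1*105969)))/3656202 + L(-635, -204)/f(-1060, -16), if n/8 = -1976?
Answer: 1595793177962/4154775 ≈ 3.8409e+5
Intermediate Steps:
n = -15808 (n = 8*(-1976) = -15808)
L(G, s) = -15808
f(I, H) = -8 - 1855/I
(((-456385 + 231013) + 29384) + (56967 - 1118967)*(-703855 + (-503783 - 1*105969)))/3656202 + L(-635, -204)/f(-1060, -16) = (((-456385 + 231013) + 29384) + (56967 - 1118967)*(-703855 + (-503783 - 1*105969)))/3656202 - 15808/(-8 - 1855/(-1060)) = ((-225372 + 29384) - 1062000*(-703855 + (-503783 - 105969)))*(1/3656202) - 15808/(-8 - 1855*(-1/1060)) = (-195988 - 1062000*(-703855 - 609752))*(1/3656202) - 15808/(-8 + 7/4) = (-195988 - 1062000*(-1313607))*(1/3656202) - 15808/(-25/4) = (-195988 + 1395050634000)*(1/3656202) - 15808*(-4/25) = 1395050438012*(1/3656202) + 63232/25 = 63411383546/166191 + 63232/25 = 1595793177962/4154775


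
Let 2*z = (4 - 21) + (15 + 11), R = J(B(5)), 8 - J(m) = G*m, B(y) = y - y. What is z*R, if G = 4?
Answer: 36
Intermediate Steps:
B(y) = 0
J(m) = 8 - 4*m
R = 8 (R = 8 - 4*0 = 8 + 0 = 8)
z = 9/2 (z = ((4 - 21) + (15 + 11))/2 = (-17 + 26)/2 = (½)*9 = 9/2 ≈ 4.5000)
z*R = (9/2)*8 = 36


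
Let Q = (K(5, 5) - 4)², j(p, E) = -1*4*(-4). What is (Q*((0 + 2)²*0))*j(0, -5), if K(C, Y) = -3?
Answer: 0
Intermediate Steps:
j(p, E) = 16 (j(p, E) = -4*(-4) = 16)
Q = 49 (Q = (-3 - 4)² = (-7)² = 49)
(Q*((0 + 2)²*0))*j(0, -5) = (49*((0 + 2)²*0))*16 = (49*(2²*0))*16 = (49*(4*0))*16 = (49*0)*16 = 0*16 = 0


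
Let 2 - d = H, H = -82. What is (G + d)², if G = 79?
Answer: 26569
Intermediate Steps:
d = 84 (d = 2 - 1*(-82) = 2 + 82 = 84)
(G + d)² = (79 + 84)² = 163² = 26569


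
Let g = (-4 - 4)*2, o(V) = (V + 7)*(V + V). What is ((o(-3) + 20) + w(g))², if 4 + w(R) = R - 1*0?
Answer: 576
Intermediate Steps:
o(V) = 2*V*(7 + V) (o(V) = (7 + V)*(2*V) = 2*V*(7 + V))
g = -16 (g = -8*2 = -16)
w(R) = -4 + R (w(R) = -4 + (R - 1*0) = -4 + (R + 0) = -4 + R)
((o(-3) + 20) + w(g))² = ((2*(-3)*(7 - 3) + 20) + (-4 - 16))² = ((2*(-3)*4 + 20) - 20)² = ((-24 + 20) - 20)² = (-4 - 20)² = (-24)² = 576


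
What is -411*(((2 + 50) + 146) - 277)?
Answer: 32469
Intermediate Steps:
-411*(((2 + 50) + 146) - 277) = -411*((52 + 146) - 277) = -411*(198 - 277) = -411*(-79) = 32469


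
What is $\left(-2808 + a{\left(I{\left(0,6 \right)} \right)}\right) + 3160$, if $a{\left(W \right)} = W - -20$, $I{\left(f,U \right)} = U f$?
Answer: $372$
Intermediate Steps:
$a{\left(W \right)} = 20 + W$ ($a{\left(W \right)} = W + 20 = 20 + W$)
$\left(-2808 + a{\left(I{\left(0,6 \right)} \right)}\right) + 3160 = \left(-2808 + \left(20 + 6 \cdot 0\right)\right) + 3160 = \left(-2808 + \left(20 + 0\right)\right) + 3160 = \left(-2808 + 20\right) + 3160 = -2788 + 3160 = 372$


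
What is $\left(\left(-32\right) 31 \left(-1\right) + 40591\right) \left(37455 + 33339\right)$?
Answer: $2943826902$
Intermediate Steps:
$\left(\left(-32\right) 31 \left(-1\right) + 40591\right) \left(37455 + 33339\right) = \left(\left(-992\right) \left(-1\right) + 40591\right) 70794 = \left(992 + 40591\right) 70794 = 41583 \cdot 70794 = 2943826902$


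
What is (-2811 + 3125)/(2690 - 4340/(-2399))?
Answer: 376643/3228825 ≈ 0.11665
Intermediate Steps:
(-2811 + 3125)/(2690 - 4340/(-2399)) = 314/(2690 - 4340*(-1/2399)) = 314/(2690 + 4340/2399) = 314/(6457650/2399) = 314*(2399/6457650) = 376643/3228825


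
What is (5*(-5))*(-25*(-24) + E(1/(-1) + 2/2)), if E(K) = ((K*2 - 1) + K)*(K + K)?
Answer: -15000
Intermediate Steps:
E(K) = 2*K*(-1 + 3*K) (E(K) = ((2*K - 1) + K)*(2*K) = ((-1 + 2*K) + K)*(2*K) = (-1 + 3*K)*(2*K) = 2*K*(-1 + 3*K))
(5*(-5))*(-25*(-24) + E(1/(-1) + 2/2)) = (5*(-5))*(-25*(-24) + 2*(1/(-1) + 2/2)*(-1 + 3*(1/(-1) + 2/2))) = -25*(600 + 2*(1*(-1) + 2*(½))*(-1 + 3*(1*(-1) + 2*(½)))) = -25*(600 + 2*(-1 + 1)*(-1 + 3*(-1 + 1))) = -25*(600 + 2*0*(-1 + 3*0)) = -25*(600 + 2*0*(-1 + 0)) = -25*(600 + 2*0*(-1)) = -25*(600 + 0) = -25*600 = -15000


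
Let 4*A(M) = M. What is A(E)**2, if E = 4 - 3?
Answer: 1/16 ≈ 0.062500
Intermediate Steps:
E = 1
A(M) = M/4
A(E)**2 = ((1/4)*1)**2 = (1/4)**2 = 1/16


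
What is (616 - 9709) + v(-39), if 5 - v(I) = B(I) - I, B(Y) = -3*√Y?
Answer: -9127 + 3*I*√39 ≈ -9127.0 + 18.735*I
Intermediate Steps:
v(I) = 5 + I + 3*√I (v(I) = 5 - (-3*√I - I) = 5 - (-I - 3*√I) = 5 + (I + 3*√I) = 5 + I + 3*√I)
(616 - 9709) + v(-39) = (616 - 9709) + (5 - 39 + 3*√(-39)) = -9093 + (5 - 39 + 3*(I*√39)) = -9093 + (5 - 39 + 3*I*√39) = -9093 + (-34 + 3*I*√39) = -9127 + 3*I*√39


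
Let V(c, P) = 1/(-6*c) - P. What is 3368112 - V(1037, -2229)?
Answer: 20942524027/6222 ≈ 3.3659e+6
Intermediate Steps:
V(c, P) = -P - 1/(6*c) (V(c, P) = -1/(6*c) - P = -P - 1/(6*c))
3368112 - V(1037, -2229) = 3368112 - (-1*(-2229) - 1/6/1037) = 3368112 - (2229 - 1/6*1/1037) = 3368112 - (2229 - 1/6222) = 3368112 - 1*13868837/6222 = 3368112 - 13868837/6222 = 20942524027/6222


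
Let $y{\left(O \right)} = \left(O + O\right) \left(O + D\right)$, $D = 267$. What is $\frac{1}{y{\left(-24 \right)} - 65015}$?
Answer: $- \frac{1}{76679} \approx -1.3041 \cdot 10^{-5}$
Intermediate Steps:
$y{\left(O \right)} = 2 O \left(267 + O\right)$ ($y{\left(O \right)} = \left(O + O\right) \left(O + 267\right) = 2 O \left(267 + O\right)$)
$\frac{1}{y{\left(-24 \right)} - 65015} = \frac{1}{2 \left(-24\right) \left(267 - 24\right) - 65015} = \frac{1}{2 \left(-24\right) 243 - 65015} = \frac{1}{-11664 - 65015} = \frac{1}{-76679} = - \frac{1}{76679}$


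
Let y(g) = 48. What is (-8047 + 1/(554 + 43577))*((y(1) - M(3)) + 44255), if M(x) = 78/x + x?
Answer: -15722678334744/44131 ≈ -3.5627e+8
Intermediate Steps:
M(x) = x + 78/x
(-8047 + 1/(554 + 43577))*((y(1) - M(3)) + 44255) = (-8047 + 1/(554 + 43577))*((48 - (3 + 78/3)) + 44255) = (-8047 + 1/44131)*((48 - (3 + 78*(1/3))) + 44255) = (-8047 + 1/44131)*((48 - (3 + 26)) + 44255) = -355122156*((48 - 1*29) + 44255)/44131 = -355122156*((48 - 29) + 44255)/44131 = -355122156*(19 + 44255)/44131 = -355122156/44131*44274 = -15722678334744/44131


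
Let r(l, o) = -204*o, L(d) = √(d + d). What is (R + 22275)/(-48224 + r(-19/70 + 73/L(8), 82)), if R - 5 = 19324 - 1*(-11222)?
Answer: -26413/32476 ≈ -0.81331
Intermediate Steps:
L(d) = √2*√d (L(d) = √(2*d) = √2*√d)
R = 30551 (R = 5 + (19324 - 1*(-11222)) = 5 + (19324 + 11222) = 5 + 30546 = 30551)
(R + 22275)/(-48224 + r(-19/70 + 73/L(8), 82)) = (30551 + 22275)/(-48224 - 204*82) = 52826/(-48224 - 16728) = 52826/(-64952) = 52826*(-1/64952) = -26413/32476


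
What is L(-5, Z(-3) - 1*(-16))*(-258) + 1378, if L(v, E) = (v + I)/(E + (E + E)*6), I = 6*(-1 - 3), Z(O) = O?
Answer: 240364/169 ≈ 1422.3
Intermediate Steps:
I = -24 (I = 6*(-4) = -24)
L(v, E) = (-24 + v)/(13*E) (L(v, E) = (v - 24)/(E + (E + E)*6) = (-24 + v)/(E + (2*E)*6) = (-24 + v)/(E + 12*E) = (-24 + v)/((13*E)) = (-24 + v)*(1/(13*E)) = (-24 + v)/(13*E))
L(-5, Z(-3) - 1*(-16))*(-258) + 1378 = ((-24 - 5)/(13*(-3 - 1*(-16))))*(-258) + 1378 = ((1/13)*(-29)/(-3 + 16))*(-258) + 1378 = ((1/13)*(-29)/13)*(-258) + 1378 = ((1/13)*(1/13)*(-29))*(-258) + 1378 = -29/169*(-258) + 1378 = 7482/169 + 1378 = 240364/169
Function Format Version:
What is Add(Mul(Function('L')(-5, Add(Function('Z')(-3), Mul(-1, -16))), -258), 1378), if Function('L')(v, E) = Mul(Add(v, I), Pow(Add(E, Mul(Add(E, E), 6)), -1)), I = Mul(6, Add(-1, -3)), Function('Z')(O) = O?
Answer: Rational(240364, 169) ≈ 1422.3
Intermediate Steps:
I = -24 (I = Mul(6, -4) = -24)
Function('L')(v, E) = Mul(Rational(1, 13), Pow(E, -1), Add(-24, v)) (Function('L')(v, E) = Mul(Add(v, -24), Pow(Add(E, Mul(Add(E, E), 6)), -1)) = Mul(Add(-24, v), Pow(Add(E, Mul(Mul(2, E), 6)), -1)) = Mul(Add(-24, v), Pow(Add(E, Mul(12, E)), -1)) = Mul(Add(-24, v), Pow(Mul(13, E), -1)) = Mul(Add(-24, v), Mul(Rational(1, 13), Pow(E, -1))) = Mul(Rational(1, 13), Pow(E, -1), Add(-24, v)))
Add(Mul(Function('L')(-5, Add(Function('Z')(-3), Mul(-1, -16))), -258), 1378) = Add(Mul(Mul(Rational(1, 13), Pow(Add(-3, Mul(-1, -16)), -1), Add(-24, -5)), -258), 1378) = Add(Mul(Mul(Rational(1, 13), Pow(Add(-3, 16), -1), -29), -258), 1378) = Add(Mul(Mul(Rational(1, 13), Pow(13, -1), -29), -258), 1378) = Add(Mul(Mul(Rational(1, 13), Rational(1, 13), -29), -258), 1378) = Add(Mul(Rational(-29, 169), -258), 1378) = Add(Rational(7482, 169), 1378) = Rational(240364, 169)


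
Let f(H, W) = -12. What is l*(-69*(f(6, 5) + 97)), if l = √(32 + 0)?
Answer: -23460*√2 ≈ -33177.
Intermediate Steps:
l = 4*√2 (l = √32 = 4*√2 ≈ 5.6569)
l*(-69*(f(6, 5) + 97)) = (4*√2)*(-69*(-12 + 97)) = (4*√2)*(-69*85) = (4*√2)*(-5865) = -23460*√2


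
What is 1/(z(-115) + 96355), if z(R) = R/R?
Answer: 1/96356 ≈ 1.0378e-5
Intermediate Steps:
z(R) = 1
1/(z(-115) + 96355) = 1/(1 + 96355) = 1/96356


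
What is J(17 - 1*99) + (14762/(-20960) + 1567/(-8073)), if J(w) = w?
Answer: -7013622253/84605040 ≈ -82.898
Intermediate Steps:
J(17 - 1*99) + (14762/(-20960) + 1567/(-8073)) = (17 - 1*99) + (14762/(-20960) + 1567/(-8073)) = (17 - 99) + (14762*(-1/20960) + 1567*(-1/8073)) = -82 + (-7381/10480 - 1567/8073) = -82 - 76008973/84605040 = -7013622253/84605040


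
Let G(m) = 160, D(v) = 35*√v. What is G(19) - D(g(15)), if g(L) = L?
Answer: 160 - 35*√15 ≈ 24.446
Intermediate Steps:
G(19) - D(g(15)) = 160 - 35*√15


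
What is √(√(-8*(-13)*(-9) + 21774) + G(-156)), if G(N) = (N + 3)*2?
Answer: √(-306 + √20838) ≈ 12.714*I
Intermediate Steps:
G(N) = 6 + 2*N (G(N) = (3 + N)*2 = 6 + 2*N)
√(√(-8*(-13)*(-9) + 21774) + G(-156)) = √(√(-8*(-13)*(-9) + 21774) + (6 + 2*(-156))) = √(√(104*(-9) + 21774) + (6 - 312)) = √(√(-936 + 21774) - 306) = √(√20838 - 306) = √(-306 + √20838)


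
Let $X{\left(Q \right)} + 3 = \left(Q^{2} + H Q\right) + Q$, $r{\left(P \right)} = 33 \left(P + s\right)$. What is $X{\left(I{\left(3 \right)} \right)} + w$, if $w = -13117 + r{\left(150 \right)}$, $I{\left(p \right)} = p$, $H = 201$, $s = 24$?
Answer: $-6763$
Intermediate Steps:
$r{\left(P \right)} = 792 + 33 P$ ($r{\left(P \right)} = 33 \left(P + 24\right) = 33 \left(24 + P\right) = 792 + 33 P$)
$X{\left(Q \right)} = -3 + Q^{2} + 202 Q$ ($X{\left(Q \right)} = -3 + \left(\left(Q^{2} + 201 Q\right) + Q\right) = -3 + \left(Q^{2} + 202 Q\right) = -3 + Q^{2} + 202 Q$)
$w = -7375$ ($w = -13117 + \left(792 + 33 \cdot 150\right) = -13117 + \left(792 + 4950\right) = -13117 + 5742 = -7375$)
$X{\left(I{\left(3 \right)} \right)} + w = \left(-3 + 3^{2} + 202 \cdot 3\right) - 7375 = \left(-3 + 9 + 606\right) - 7375 = 612 - 7375 = -6763$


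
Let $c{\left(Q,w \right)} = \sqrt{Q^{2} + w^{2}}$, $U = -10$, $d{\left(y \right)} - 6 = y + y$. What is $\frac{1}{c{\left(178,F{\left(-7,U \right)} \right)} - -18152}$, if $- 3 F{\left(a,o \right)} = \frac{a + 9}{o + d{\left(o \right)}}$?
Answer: $\frac{23524992}{426984592319} - \frac{36 \sqrt{41062465}}{426984592319} \approx 5.4555 \cdot 10^{-5}$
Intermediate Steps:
$d{\left(y \right)} = 6 + 2 y$ ($d{\left(y \right)} = 6 + \left(y + y\right) = 6 + 2 y$)
$F{\left(a,o \right)} = - \frac{9 + a}{3 \left(6 + 3 o\right)}$ ($F{\left(a,o \right)} = - \frac{\left(a + 9\right) \frac{1}{o + \left(6 + 2 o\right)}}{3} = - \frac{\left(9 + a\right) \frac{1}{6 + 3 o}}{3} = - \frac{\frac{1}{6 + 3 o} \left(9 + a\right)}{3} = - \frac{9 + a}{3 \left(6 + 3 o\right)}$)
$\frac{1}{c{\left(178,F{\left(-7,U \right)} \right)} - -18152} = \frac{1}{\sqrt{178^{2} + \left(\frac{-9 - -7}{9 \left(2 - 10\right)}\right)^{2}} - -18152} = \frac{1}{\sqrt{31684 + \left(\frac{-9 + 7}{9 \left(-8\right)}\right)^{2}} + 18152} = \frac{1}{\sqrt{31684 + \left(\frac{1}{9} \left(- \frac{1}{8}\right) \left(-2\right)\right)^{2}} + 18152} = \frac{1}{\sqrt{31684 + \left(\frac{1}{36}\right)^{2}} + 18152} = \frac{1}{\sqrt{31684 + \frac{1}{1296}} + 18152} = \frac{1}{\sqrt{\frac{41062465}{1296}} + 18152} = \frac{1}{\frac{\sqrt{41062465}}{36} + 18152} = \frac{1}{18152 + \frac{\sqrt{41062465}}{36}}$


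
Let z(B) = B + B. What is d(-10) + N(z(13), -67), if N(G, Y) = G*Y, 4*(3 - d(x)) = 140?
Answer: -1774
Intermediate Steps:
z(B) = 2*B
d(x) = -32 (d(x) = 3 - ¼*140 = 3 - 35 = -32)
d(-10) + N(z(13), -67) = -32 + (2*13)*(-67) = -32 + 26*(-67) = -32 - 1742 = -1774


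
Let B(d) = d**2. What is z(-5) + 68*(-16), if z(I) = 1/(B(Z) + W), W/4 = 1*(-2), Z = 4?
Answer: -8703/8 ≈ -1087.9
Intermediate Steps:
W = -8 (W = 4*(1*(-2)) = 4*(-2) = -8)
z(I) = 1/8 (z(I) = 1/(4**2 - 8) = 1/(16 - 8) = 1/8)
z(-5) + 68*(-16) = 1/8 + 68*(-16) = 1/8 - 1088 = -8703/8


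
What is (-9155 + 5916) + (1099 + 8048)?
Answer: 5908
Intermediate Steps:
(-9155 + 5916) + (1099 + 8048) = -3239 + 9147 = 5908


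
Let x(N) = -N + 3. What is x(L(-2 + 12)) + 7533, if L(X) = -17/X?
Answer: 75377/10 ≈ 7537.7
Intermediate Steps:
x(N) = 3 - N
x(L(-2 + 12)) + 7533 = (3 - (-17)/(-2 + 12)) + 7533 = (3 - (-17)/10) + 7533 = (3 - 1*(-17/10)) + 7533 = (3 + 17/10) + 7533 = 47/10 + 7533 = 75377/10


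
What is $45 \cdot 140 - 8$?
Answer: $6292$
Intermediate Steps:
$45 \cdot 140 - 8 = 6300 - 8 = 6292$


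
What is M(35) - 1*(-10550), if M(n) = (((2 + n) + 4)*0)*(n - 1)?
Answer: 10550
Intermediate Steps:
M(n) = 0 (M(n) = ((6 + n)*0)*(-1 + n) = 0*(-1 + n) = 0)
M(35) - 1*(-10550) = 0 - 1*(-10550) = 0 + 10550 = 10550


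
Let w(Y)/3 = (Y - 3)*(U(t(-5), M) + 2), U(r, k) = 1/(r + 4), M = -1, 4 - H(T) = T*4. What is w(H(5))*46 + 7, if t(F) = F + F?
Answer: -4800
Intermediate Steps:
H(T) = 4 - 4*T (H(T) = 4 - T*4 = 4 - 4*T)
t(F) = 2*F
U(r, k) = 1/(4 + r)
w(Y) = -33/2 + 11*Y/2 (w(Y) = 3*((Y - 3)*(1/(4 + 2*(-5)) + 2)) = 3*((-3 + Y)*(1/(4 - 10) + 2)) = 3*((-3 + Y)*(1/(-6) + 2)) = 3*((-3 + Y)*(-⅙ + 2)) = 3*((-3 + Y)*(11/6)) = 3*(-11/2 + 11*Y/6) = -33/2 + 11*Y/2)
w(H(5))*46 + 7 = (-33/2 + 11*(4 - 4*5)/2)*46 + 7 = (-33/2 + 11*(4 - 20)/2)*46 + 7 = (-33/2 + (11/2)*(-16))*46 + 7 = (-33/2 - 88)*46 + 7 = -209/2*46 + 7 = -4807 + 7 = -4800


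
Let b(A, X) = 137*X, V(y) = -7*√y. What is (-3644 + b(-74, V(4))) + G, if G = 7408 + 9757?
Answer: 11603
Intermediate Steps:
G = 17165
(-3644 + b(-74, V(4))) + G = (-3644 + 137*(-7*√4)) + 17165 = (-3644 + 137*(-7*2)) + 17165 = (-3644 + 137*(-14)) + 17165 = (-3644 - 1918) + 17165 = -5562 + 17165 = 11603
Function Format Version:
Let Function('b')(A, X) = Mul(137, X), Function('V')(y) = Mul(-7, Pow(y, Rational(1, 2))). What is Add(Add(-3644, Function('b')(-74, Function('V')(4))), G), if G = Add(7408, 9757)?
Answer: 11603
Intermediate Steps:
G = 17165
Add(Add(-3644, Function('b')(-74, Function('V')(4))), G) = Add(Add(-3644, Mul(137, Mul(-7, Pow(4, Rational(1, 2))))), 17165) = Add(Add(-3644, Mul(137, Mul(-7, 2))), 17165) = Add(Add(-3644, Mul(137, -14)), 17165) = Add(Add(-3644, -1918), 17165) = Add(-5562, 17165) = 11603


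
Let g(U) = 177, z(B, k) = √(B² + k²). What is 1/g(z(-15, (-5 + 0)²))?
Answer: 1/177 ≈ 0.0056497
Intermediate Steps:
1/g(z(-15, (-5 + 0)²)) = 1/177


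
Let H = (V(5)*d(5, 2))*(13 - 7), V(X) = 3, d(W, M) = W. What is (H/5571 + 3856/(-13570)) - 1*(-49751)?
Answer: 208948845583/4199915 ≈ 49751.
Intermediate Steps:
H = 90 (H = (3*5)*(13 - 7) = 15*6 = 90)
(H/5571 + 3856/(-13570)) - 1*(-49751) = (90/5571 + 3856/(-13570)) - 1*(-49751) = (90*(1/5571) + 3856*(-1/13570)) + 49751 = (10/619 - 1928/6785) + 49751 = -1125582/4199915 + 49751 = 208948845583/4199915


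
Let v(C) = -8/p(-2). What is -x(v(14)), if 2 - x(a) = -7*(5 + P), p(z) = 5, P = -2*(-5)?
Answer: -107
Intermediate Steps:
P = 10
v(C) = -8/5
x(a) = 107 (x(a) = 2 - (-7)*(5 + 10) = 2 - (-7)*15 = 2 - 1*(-105) = 2 + 105 = 107)
-x(v(14)) = -1*107 = -107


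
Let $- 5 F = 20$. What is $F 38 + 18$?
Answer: $-134$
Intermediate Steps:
$F = -4$ ($F = \left(- \frac{1}{5}\right) 20 = -4$)
$F 38 + 18 = \left(-4\right) 38 + 18 = -152 + 18 = -134$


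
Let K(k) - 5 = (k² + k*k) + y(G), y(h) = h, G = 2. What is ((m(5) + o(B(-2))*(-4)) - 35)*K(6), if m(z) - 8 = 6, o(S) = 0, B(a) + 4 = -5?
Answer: -1659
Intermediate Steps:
B(a) = -9 (B(a) = -4 - 5 = -9)
m(z) = 14 (m(z) = 8 + 6 = 14)
K(k) = 7 + 2*k² (K(k) = 5 + ((k² + k*k) + 2) = 5 + ((k² + k²) + 2) = 5 + (2*k² + 2) = 5 + (2 + 2*k²) = 7 + 2*k²)
((m(5) + o(B(-2))*(-4)) - 35)*K(6) = ((14 + 0*(-4)) - 35)*(7 + 2*6²) = ((14 + 0) - 35)*(7 + 2*36) = (14 - 35)*(7 + 72) = -21*79 = -1659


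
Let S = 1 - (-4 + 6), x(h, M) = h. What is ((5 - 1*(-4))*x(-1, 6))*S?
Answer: 9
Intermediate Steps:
S = -1 (S = 1 - 1*2 = 1 - 2 = -1)
((5 - 1*(-4))*x(-1, 6))*S = ((5 - 1*(-4))*(-1))*(-1) = ((5 + 4)*(-1))*(-1) = (9*(-1))*(-1) = -9*(-1) = 9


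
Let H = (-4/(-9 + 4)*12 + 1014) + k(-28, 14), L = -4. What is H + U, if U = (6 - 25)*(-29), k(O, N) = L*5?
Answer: 7773/5 ≈ 1554.6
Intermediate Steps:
k(O, N) = -20 (k(O, N) = -4*5 = -20)
U = 551 (U = -19*(-29) = 551)
H = 5018/5 (H = (-4/(-9 + 4)*12 + 1014) - 20 = (-4/(-5)*12 + 1014) - 20 = (-4*(-1/5)*12 + 1014) - 20 = ((4/5)*12 + 1014) - 20 = (48/5 + 1014) - 20 = 5118/5 - 20 = 5018/5 ≈ 1003.6)
H + U = 5018/5 + 551 = 7773/5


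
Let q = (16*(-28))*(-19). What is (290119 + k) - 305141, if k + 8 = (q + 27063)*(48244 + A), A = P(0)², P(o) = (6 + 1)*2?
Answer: 1723237970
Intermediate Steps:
q = 8512 (q = -448*(-19) = 8512)
P(o) = 14 (P(o) = 7*2 = 14)
A = 196 (A = 14² = 196)
k = 1723252992 (k = -8 + (8512 + 27063)*(48244 + 196) = -8 + 35575*48440 = -8 + 1723253000 = 1723252992)
(290119 + k) - 305141 = (290119 + 1723252992) - 305141 = 1723543111 - 305141 = 1723237970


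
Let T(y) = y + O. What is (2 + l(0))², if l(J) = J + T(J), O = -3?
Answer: 1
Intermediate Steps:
T(y) = -3 + y (T(y) = y - 3 = -3 + y)
l(J) = -3 + 2*J (l(J) = J + (-3 + J) = -3 + 2*J)
(2 + l(0))² = (2 + (-3 + 2*0))² = (2 + (-3 + 0))² = (2 - 3)² = (-1)² = 1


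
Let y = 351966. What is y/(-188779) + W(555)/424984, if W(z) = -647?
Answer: -149702058557/80228054536 ≈ -1.8660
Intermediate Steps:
y/(-188779) + W(555)/424984 = 351966/(-188779) - 647/424984 = 351966*(-1/188779) - 647*1/424984 = -351966/188779 - 647/424984 = -149702058557/80228054536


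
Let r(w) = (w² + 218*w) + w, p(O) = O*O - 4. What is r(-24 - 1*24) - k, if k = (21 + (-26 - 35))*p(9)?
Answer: -5128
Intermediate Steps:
p(O) = -4 + O² (p(O) = O² - 4 = -4 + O²)
k = -3080 (k = (21 + (-26 - 35))*(-4 + 9²) = (21 - 61)*(-4 + 81) = -40*77 = -3080)
r(w) = w² + 219*w
r(-24 - 1*24) - k = (-24 - 1*24)*(219 + (-24 - 1*24)) - 1*(-3080) = (-24 - 24)*(219 + (-24 - 24)) + 3080 = -48*(219 - 48) + 3080 = -48*171 + 3080 = -8208 + 3080 = -5128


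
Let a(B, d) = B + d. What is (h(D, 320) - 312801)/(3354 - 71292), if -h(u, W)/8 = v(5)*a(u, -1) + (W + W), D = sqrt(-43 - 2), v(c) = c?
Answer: 317881/67938 + 20*I*sqrt(5)/11323 ≈ 4.679 + 0.0039496*I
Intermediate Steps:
D = 3*I*sqrt(5) (D = sqrt(-45) = 3*I*sqrt(5) ≈ 6.7082*I)
h(u, W) = 40 - 40*u - 16*W (h(u, W) = -8*(5*(u - 1) + (W + W)) = -8*(5*(-1 + u) + 2*W) = -8*((-5 + 5*u) + 2*W) = -8*(-5 + 2*W + 5*u) = 40 - 40*u - 16*W)
(h(D, 320) - 312801)/(3354 - 71292) = ((40 - 120*I*sqrt(5) - 16*320) - 312801)/(3354 - 71292) = ((40 - 120*I*sqrt(5) - 5120) - 312801)/(-67938) = ((-5080 - 120*I*sqrt(5)) - 312801)*(-1/67938) = (-317881 - 120*I*sqrt(5))*(-1/67938) = 317881/67938 + 20*I*sqrt(5)/11323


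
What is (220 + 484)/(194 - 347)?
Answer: -704/153 ≈ -4.6013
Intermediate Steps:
(220 + 484)/(194 - 347) = 704/(-153) = 704*(-1/153) = -704/153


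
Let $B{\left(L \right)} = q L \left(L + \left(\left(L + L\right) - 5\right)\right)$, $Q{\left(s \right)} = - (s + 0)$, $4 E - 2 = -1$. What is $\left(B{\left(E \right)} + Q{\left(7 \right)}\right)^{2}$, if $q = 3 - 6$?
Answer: $\frac{3721}{256} \approx 14.535$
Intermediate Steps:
$E = \frac{1}{4}$ ($E = \frac{1}{2} + \frac{1}{4} \left(-1\right) = \frac{1}{2} - \frac{1}{4} = \frac{1}{4} \approx 0.25$)
$q = -3$ ($q = 3 - 6 = -3$)
$Q{\left(s \right)} = - s$
$B{\left(L \right)} = - 3 L \left(-5 + 3 L\right)$ ($B{\left(L \right)} = - 3 L \left(L + \left(\left(L + L\right) - 5\right)\right) = - 3 L \left(L + \left(2 L - 5\right)\right) = - 3 L \left(L + \left(-5 + 2 L\right)\right) = - 3 L \left(-5 + 3 L\right)$)
$\left(B{\left(E \right)} + Q{\left(7 \right)}\right)^{2} = \left(3 \cdot \frac{1}{4} \left(5 - \frac{3}{4}\right) - 7\right)^{2} = \left(3 \cdot \frac{1}{4} \cdot \frac{17}{4} - 7\right)^{2} = \left(\frac{51}{16} - 7\right)^{2} = \left(- \frac{61}{16}\right)^{2} = \frac{3721}{256}$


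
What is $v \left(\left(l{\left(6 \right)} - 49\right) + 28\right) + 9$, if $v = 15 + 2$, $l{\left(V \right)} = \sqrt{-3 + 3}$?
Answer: $-348$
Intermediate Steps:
$l{\left(V \right)} = 0$ ($l{\left(V \right)} = \sqrt{0} = 0$)
$v = 17$
$v \left(\left(l{\left(6 \right)} - 49\right) + 28\right) + 9 = 17 \left(\left(0 - 49\right) + 28\right) + 9 = 17 \left(-49 + 28\right) + 9 = 17 \left(-21\right) + 9 = -357 + 9 = -348$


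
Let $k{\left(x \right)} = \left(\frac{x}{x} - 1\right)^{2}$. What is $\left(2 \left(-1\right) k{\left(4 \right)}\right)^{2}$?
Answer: $0$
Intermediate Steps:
$k{\left(x \right)} = 0$ ($k{\left(x \right)} = \left(1 - 1\right)^{2} = 0^{2} = 0$)
$\left(2 \left(-1\right) k{\left(4 \right)}\right)^{2} = \left(2 \left(-1\right) 0\right)^{2} = \left(\left(-2\right) 0\right)^{2} = 0^{2} = 0$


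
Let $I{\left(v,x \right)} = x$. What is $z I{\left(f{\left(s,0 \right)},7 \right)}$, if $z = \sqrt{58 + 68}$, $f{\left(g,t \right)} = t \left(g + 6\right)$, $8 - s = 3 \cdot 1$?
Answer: $21 \sqrt{14} \approx 78.575$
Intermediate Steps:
$s = 5$ ($s = 8 - 3 \cdot 1 = 8 - 3 = 5$)
$f{\left(g,t \right)} = t \left(6 + g\right)$
$z = 3 \sqrt{14}$ ($z = \sqrt{126} = 3 \sqrt{14} \approx 11.225$)
$z I{\left(f{\left(s,0 \right)},7 \right)} = 3 \sqrt{14} \cdot 7 = 21 \sqrt{14}$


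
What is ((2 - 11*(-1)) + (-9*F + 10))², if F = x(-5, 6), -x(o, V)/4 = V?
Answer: 57121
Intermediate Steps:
x(o, V) = -4*V
F = -24 (F = -4*6 = -24)
((2 - 11*(-1)) + (-9*F + 10))² = ((2 - 11*(-1)) + (-9*(-24) + 10))² = ((2 + 11) + (216 + 10))² = (13 + 226)² = 239² = 57121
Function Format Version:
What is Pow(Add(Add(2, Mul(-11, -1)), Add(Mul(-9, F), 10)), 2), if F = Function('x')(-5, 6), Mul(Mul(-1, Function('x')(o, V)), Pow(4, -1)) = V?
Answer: 57121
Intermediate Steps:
Function('x')(o, V) = Mul(-4, V)
F = -24 (F = Mul(-4, 6) = -24)
Pow(Add(Add(2, Mul(-11, -1)), Add(Mul(-9, F), 10)), 2) = Pow(Add(Add(2, Mul(-11, -1)), Add(Mul(-9, -24), 10)), 2) = Pow(Add(Add(2, 11), Add(216, 10)), 2) = Pow(Add(13, 226), 2) = Pow(239, 2) = 57121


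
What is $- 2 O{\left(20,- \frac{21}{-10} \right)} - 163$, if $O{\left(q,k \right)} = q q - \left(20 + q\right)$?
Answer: $-883$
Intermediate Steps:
$O{\left(q,k \right)} = -20 + q^{2} - q$ ($O{\left(q,k \right)} = q^{2} - \left(20 + q\right) = -20 + q^{2} - q$)
$- 2 O{\left(20,- \frac{21}{-10} \right)} - 163 = - 2 \left(-20 + 20^{2} - 20\right) - 163 = - 2 \left(-20 + 400 - 20\right) - 163 = \left(-2\right) 360 - 163 = -720 - 163 = -883$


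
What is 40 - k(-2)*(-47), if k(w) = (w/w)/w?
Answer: 33/2 ≈ 16.500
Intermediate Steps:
k(w) = 1/w
40 - k(-2)*(-47) = 40 - 1/(-2)*(-47) = 40 - 1*(-½)*(-47) = 40 + (½)*(-47) = 40 - 47/2 = 33/2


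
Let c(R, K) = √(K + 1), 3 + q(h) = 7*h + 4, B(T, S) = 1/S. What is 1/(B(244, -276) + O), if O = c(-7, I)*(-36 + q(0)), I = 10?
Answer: 276/1026471599 - 2666160*√11/1026471599 ≈ -0.0086143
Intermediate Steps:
q(h) = 1 + 7*h (q(h) = -3 + (7*h + 4) = -3 + (4 + 7*h) = 1 + 7*h)
c(R, K) = √(1 + K)
O = -35*√11 (O = √(1 + 10)*(-36 + (1 + 7*0)) = √11*(-36 + (1 + 0)) = √11*(-36 + 1) = √11*(-35) = -35*√11 ≈ -116.08)
1/(B(244, -276) + O) = 1/(1/(-276) - 35*√11) = 1/(-1/276 - 35*√11)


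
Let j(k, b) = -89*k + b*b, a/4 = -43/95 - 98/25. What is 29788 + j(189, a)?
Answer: 2994702239/225625 ≈ 13273.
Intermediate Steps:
a = -8308/475 (a = 4*(-43/95 - 98/25) = 4*(-2077/475) = -8308/475 ≈ -17.491)
j(k, b) = b² - 89*k (j(k, b) = -89*k + b² = b² - 89*k)
29788 + j(189, a) = 29788 + ((-8308/475)² - 89*189) = 29788 + (69022864/225625 - 16821) = 29788 - 3726215261/225625 = 2994702239/225625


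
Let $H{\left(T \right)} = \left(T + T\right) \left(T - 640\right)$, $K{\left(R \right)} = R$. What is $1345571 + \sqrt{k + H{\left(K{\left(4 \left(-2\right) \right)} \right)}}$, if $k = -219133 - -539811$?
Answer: $1345571 + \sqrt{331046} \approx 1.3461 \cdot 10^{6}$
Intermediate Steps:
$k = 320678$ ($k = -219133 + 539811 = 320678$)
$H{\left(T \right)} = 2 T \left(-640 + T\right)$
$1345571 + \sqrt{k + H{\left(K{\left(4 \left(-2\right) \right)} \right)}} = 1345571 + \sqrt{320678 + 2 \cdot 4 \left(-2\right) \left(-640 + 4 \left(-2\right)\right)} = 1345571 + \sqrt{320678 + 2 \left(-8\right) \left(-640 - 8\right)} = 1345571 + \sqrt{320678 + 2 \left(-8\right) \left(-648\right)} = 1345571 + \sqrt{320678 + 10368} = 1345571 + \sqrt{331046}$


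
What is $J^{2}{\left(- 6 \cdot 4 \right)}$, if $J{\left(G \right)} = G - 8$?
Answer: $1024$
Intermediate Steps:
$J{\left(G \right)} = -8 + G$
$J^{2}{\left(- 6 \cdot 4 \right)} = \left(-8 - 6 \cdot 4\right)^{2} = \left(-8 - 24\right)^{2} = \left(-32\right)^{2} = 1024$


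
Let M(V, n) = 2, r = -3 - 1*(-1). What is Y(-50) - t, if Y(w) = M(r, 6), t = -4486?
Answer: 4488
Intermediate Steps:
r = -2 (r = -3 + 1 = -2)
Y(w) = 2
Y(-50) - t = 2 - 1*(-4486) = 2 + 4486 = 4488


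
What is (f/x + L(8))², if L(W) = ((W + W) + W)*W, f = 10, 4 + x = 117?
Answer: 471150436/12769 ≈ 36898.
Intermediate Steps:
x = 113 (x = -4 + 117 = 113)
L(W) = 3*W² (L(W) = (2*W + W)*W = (3*W)*W = 3*W²)
(f/x + L(8))² = (10/113 + 3*8²)² = (10*(1/113) + 3*64)² = (10/113 + 192)² = (21706/113)² = 471150436/12769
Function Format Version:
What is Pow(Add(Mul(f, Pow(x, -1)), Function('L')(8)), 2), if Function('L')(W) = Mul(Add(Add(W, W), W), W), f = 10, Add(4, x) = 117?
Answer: Rational(471150436, 12769) ≈ 36898.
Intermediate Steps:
x = 113 (x = Add(-4, 117) = 113)
Function('L')(W) = Mul(3, Pow(W, 2)) (Function('L')(W) = Mul(Add(Mul(2, W), W), W) = Mul(Mul(3, W), W) = Mul(3, Pow(W, 2)))
Pow(Add(Mul(f, Pow(x, -1)), Function('L')(8)), 2) = Pow(Add(Mul(10, Pow(113, -1)), Mul(3, Pow(8, 2))), 2) = Pow(Add(Mul(10, Rational(1, 113)), Mul(3, 64)), 2) = Pow(Add(Rational(10, 113), 192), 2) = Pow(Rational(21706, 113), 2) = Rational(471150436, 12769)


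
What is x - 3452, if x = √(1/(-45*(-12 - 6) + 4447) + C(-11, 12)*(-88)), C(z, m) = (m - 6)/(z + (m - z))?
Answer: -3452 + I*√1215980899/5257 ≈ -3452.0 + 6.6332*I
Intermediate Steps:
C(z, m) = (-6 + m)/m
x = I*√1215980899/5257 (x = √(1/(-45*(-12 - 6) + 4447) + ((-6 + 12)/12)*(-88)) = √(1/(-45*(-18) + 4447) + ((1/12)*6)*(-88)) = √(1/(810 + 4447) + (½)*(-88)) = √(1/5257 - 44) = √(-231307/5257) = I*√1215980899/5257 ≈ 6.6332*I)
x - 3452 = I*√1215980899/5257 - 3452 = -3452 + I*√1215980899/5257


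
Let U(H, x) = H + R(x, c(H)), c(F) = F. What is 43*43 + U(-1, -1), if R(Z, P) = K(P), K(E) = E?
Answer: 1847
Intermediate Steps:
R(Z, P) = P
U(H, x) = 2*H (U(H, x) = H + H = 2*H)
43*43 + U(-1, -1) = 43*43 + 2*(-1) = 1849 - 2 = 1847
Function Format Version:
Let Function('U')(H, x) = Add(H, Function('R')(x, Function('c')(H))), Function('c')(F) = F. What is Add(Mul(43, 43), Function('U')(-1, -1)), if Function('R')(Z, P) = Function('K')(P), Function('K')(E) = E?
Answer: 1847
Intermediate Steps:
Function('R')(Z, P) = P
Function('U')(H, x) = Mul(2, H) (Function('U')(H, x) = Add(H, H) = Mul(2, H))
Add(Mul(43, 43), Function('U')(-1, -1)) = Add(Mul(43, 43), Mul(2, -1)) = Add(1849, -2) = 1847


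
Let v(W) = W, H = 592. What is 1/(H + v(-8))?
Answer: 1/584 ≈ 0.0017123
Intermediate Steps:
1/(H + v(-8)) = 1/(592 - 8) = 1/584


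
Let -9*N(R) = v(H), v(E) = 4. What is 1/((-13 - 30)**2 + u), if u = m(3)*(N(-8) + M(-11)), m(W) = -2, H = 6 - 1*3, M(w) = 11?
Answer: 9/16451 ≈ 0.00054708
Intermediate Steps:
H = 3 (H = 6 - 3 = 3)
N(R) = -4/9 (N(R) = -1/9*4 = -4/9)
u = -190/9 (u = -2*(-4/9 + 11) = -2*95/9 = -190/9 ≈ -21.111)
1/((-13 - 30)**2 + u) = 1/((-13 - 30)**2 - 190/9) = 1/((-43)**2 - 190/9) = 1/(1849 - 190/9) = 1/(16451/9) = 9/16451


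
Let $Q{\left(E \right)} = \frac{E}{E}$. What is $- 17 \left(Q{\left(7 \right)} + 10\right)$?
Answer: $-187$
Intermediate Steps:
$Q{\left(E \right)} = 1$
$- 17 \left(Q{\left(7 \right)} + 10\right) = - 17 \left(1 + 10\right) = \left(-17\right) 11 = -187$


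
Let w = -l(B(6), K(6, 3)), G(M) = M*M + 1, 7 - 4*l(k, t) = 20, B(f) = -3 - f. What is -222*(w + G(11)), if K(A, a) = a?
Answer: -55611/2 ≈ -27806.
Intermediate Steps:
l(k, t) = -13/4 (l(k, t) = 7/4 - 1/4*20 = 7/4 - 5 = -13/4)
G(M) = 1 + M**2 (G(M) = M**2 + 1 = 1 + M**2)
w = 13/4 (w = -1*(-13/4) = 13/4 ≈ 3.2500)
-222*(w + G(11)) = -222*(13/4 + (1 + 11**2)) = -222*(13/4 + (1 + 121)) = -222*(13/4 + 122) = -222*501/4 = -55611/2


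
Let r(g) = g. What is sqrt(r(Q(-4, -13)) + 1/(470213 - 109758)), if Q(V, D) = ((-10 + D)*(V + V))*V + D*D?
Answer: 152*I*sqrt(3188584930)/360455 ≈ 23.812*I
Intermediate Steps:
Q(V, D) = D**2 + 2*V**2*(-10 + D) (Q(V, D) = ((-10 + D)*(2*V))*V + D**2 = (2*V*(-10 + D))*V + D**2 = 2*V**2*(-10 + D) + D**2 = D**2 + 2*V**2*(-10 + D))
sqrt(r(Q(-4, -13)) + 1/(470213 - 109758)) = sqrt(((-13)**2 - 20*(-4)**2 + 2*(-13)*(-4)**2) + 1/(470213 - 109758)) = sqrt((169 - 20*16 + 2*(-13)*16) + 1/360455) = sqrt((169 - 320 - 416) + 1/360455) = sqrt(-567 + 1/360455) = sqrt(-204377984/360455) = 152*I*sqrt(3188584930)/360455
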